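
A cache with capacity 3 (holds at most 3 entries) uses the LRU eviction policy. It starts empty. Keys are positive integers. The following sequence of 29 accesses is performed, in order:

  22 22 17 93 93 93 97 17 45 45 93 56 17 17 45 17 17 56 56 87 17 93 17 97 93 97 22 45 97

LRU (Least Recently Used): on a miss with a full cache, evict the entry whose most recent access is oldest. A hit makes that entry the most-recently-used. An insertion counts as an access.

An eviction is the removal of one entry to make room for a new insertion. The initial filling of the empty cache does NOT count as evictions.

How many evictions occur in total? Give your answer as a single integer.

Answer: 11

Derivation:
LRU simulation (capacity=3):
  1. access 22: MISS. Cache (LRU->MRU): [22]
  2. access 22: HIT. Cache (LRU->MRU): [22]
  3. access 17: MISS. Cache (LRU->MRU): [22 17]
  4. access 93: MISS. Cache (LRU->MRU): [22 17 93]
  5. access 93: HIT. Cache (LRU->MRU): [22 17 93]
  6. access 93: HIT. Cache (LRU->MRU): [22 17 93]
  7. access 97: MISS, evict 22. Cache (LRU->MRU): [17 93 97]
  8. access 17: HIT. Cache (LRU->MRU): [93 97 17]
  9. access 45: MISS, evict 93. Cache (LRU->MRU): [97 17 45]
  10. access 45: HIT. Cache (LRU->MRU): [97 17 45]
  11. access 93: MISS, evict 97. Cache (LRU->MRU): [17 45 93]
  12. access 56: MISS, evict 17. Cache (LRU->MRU): [45 93 56]
  13. access 17: MISS, evict 45. Cache (LRU->MRU): [93 56 17]
  14. access 17: HIT. Cache (LRU->MRU): [93 56 17]
  15. access 45: MISS, evict 93. Cache (LRU->MRU): [56 17 45]
  16. access 17: HIT. Cache (LRU->MRU): [56 45 17]
  17. access 17: HIT. Cache (LRU->MRU): [56 45 17]
  18. access 56: HIT. Cache (LRU->MRU): [45 17 56]
  19. access 56: HIT. Cache (LRU->MRU): [45 17 56]
  20. access 87: MISS, evict 45. Cache (LRU->MRU): [17 56 87]
  21. access 17: HIT. Cache (LRU->MRU): [56 87 17]
  22. access 93: MISS, evict 56. Cache (LRU->MRU): [87 17 93]
  23. access 17: HIT. Cache (LRU->MRU): [87 93 17]
  24. access 97: MISS, evict 87. Cache (LRU->MRU): [93 17 97]
  25. access 93: HIT. Cache (LRU->MRU): [17 97 93]
  26. access 97: HIT. Cache (LRU->MRU): [17 93 97]
  27. access 22: MISS, evict 17. Cache (LRU->MRU): [93 97 22]
  28. access 45: MISS, evict 93. Cache (LRU->MRU): [97 22 45]
  29. access 97: HIT. Cache (LRU->MRU): [22 45 97]
Total: 15 hits, 14 misses, 11 evictions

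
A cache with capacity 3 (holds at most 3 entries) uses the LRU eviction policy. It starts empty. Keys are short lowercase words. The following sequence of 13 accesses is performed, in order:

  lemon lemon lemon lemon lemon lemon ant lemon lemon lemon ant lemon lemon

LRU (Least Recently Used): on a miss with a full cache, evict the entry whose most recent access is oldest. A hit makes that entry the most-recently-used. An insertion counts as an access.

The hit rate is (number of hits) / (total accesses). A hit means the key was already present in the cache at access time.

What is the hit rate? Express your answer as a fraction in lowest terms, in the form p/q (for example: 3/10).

Answer: 11/13

Derivation:
LRU simulation (capacity=3):
  1. access lemon: MISS. Cache (LRU->MRU): [lemon]
  2. access lemon: HIT. Cache (LRU->MRU): [lemon]
  3. access lemon: HIT. Cache (LRU->MRU): [lemon]
  4. access lemon: HIT. Cache (LRU->MRU): [lemon]
  5. access lemon: HIT. Cache (LRU->MRU): [lemon]
  6. access lemon: HIT. Cache (LRU->MRU): [lemon]
  7. access ant: MISS. Cache (LRU->MRU): [lemon ant]
  8. access lemon: HIT. Cache (LRU->MRU): [ant lemon]
  9. access lemon: HIT. Cache (LRU->MRU): [ant lemon]
  10. access lemon: HIT. Cache (LRU->MRU): [ant lemon]
  11. access ant: HIT. Cache (LRU->MRU): [lemon ant]
  12. access lemon: HIT. Cache (LRU->MRU): [ant lemon]
  13. access lemon: HIT. Cache (LRU->MRU): [ant lemon]
Total: 11 hits, 2 misses, 0 evictions

Hit rate = 11/13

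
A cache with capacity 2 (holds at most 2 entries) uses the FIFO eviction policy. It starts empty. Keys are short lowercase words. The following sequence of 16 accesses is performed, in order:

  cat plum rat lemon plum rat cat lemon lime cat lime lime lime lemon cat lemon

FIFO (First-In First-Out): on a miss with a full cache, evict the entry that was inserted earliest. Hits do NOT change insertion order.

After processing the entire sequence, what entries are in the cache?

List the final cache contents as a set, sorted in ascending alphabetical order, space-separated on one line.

FIFO simulation (capacity=2):
  1. access cat: MISS. Cache (old->new): [cat]
  2. access plum: MISS. Cache (old->new): [cat plum]
  3. access rat: MISS, evict cat. Cache (old->new): [plum rat]
  4. access lemon: MISS, evict plum. Cache (old->new): [rat lemon]
  5. access plum: MISS, evict rat. Cache (old->new): [lemon plum]
  6. access rat: MISS, evict lemon. Cache (old->new): [plum rat]
  7. access cat: MISS, evict plum. Cache (old->new): [rat cat]
  8. access lemon: MISS, evict rat. Cache (old->new): [cat lemon]
  9. access lime: MISS, evict cat. Cache (old->new): [lemon lime]
  10. access cat: MISS, evict lemon. Cache (old->new): [lime cat]
  11. access lime: HIT. Cache (old->new): [lime cat]
  12. access lime: HIT. Cache (old->new): [lime cat]
  13. access lime: HIT. Cache (old->new): [lime cat]
  14. access lemon: MISS, evict lime. Cache (old->new): [cat lemon]
  15. access cat: HIT. Cache (old->new): [cat lemon]
  16. access lemon: HIT. Cache (old->new): [cat lemon]
Total: 5 hits, 11 misses, 9 evictions

Answer: cat lemon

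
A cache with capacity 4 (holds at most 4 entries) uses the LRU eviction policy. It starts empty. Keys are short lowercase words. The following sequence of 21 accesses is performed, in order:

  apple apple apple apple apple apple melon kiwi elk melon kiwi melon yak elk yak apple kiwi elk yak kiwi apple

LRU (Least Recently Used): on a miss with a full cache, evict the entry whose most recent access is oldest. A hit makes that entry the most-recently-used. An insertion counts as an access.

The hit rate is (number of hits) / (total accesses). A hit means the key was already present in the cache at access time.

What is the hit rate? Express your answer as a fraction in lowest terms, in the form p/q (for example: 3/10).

LRU simulation (capacity=4):
  1. access apple: MISS. Cache (LRU->MRU): [apple]
  2. access apple: HIT. Cache (LRU->MRU): [apple]
  3. access apple: HIT. Cache (LRU->MRU): [apple]
  4. access apple: HIT. Cache (LRU->MRU): [apple]
  5. access apple: HIT. Cache (LRU->MRU): [apple]
  6. access apple: HIT. Cache (LRU->MRU): [apple]
  7. access melon: MISS. Cache (LRU->MRU): [apple melon]
  8. access kiwi: MISS. Cache (LRU->MRU): [apple melon kiwi]
  9. access elk: MISS. Cache (LRU->MRU): [apple melon kiwi elk]
  10. access melon: HIT. Cache (LRU->MRU): [apple kiwi elk melon]
  11. access kiwi: HIT. Cache (LRU->MRU): [apple elk melon kiwi]
  12. access melon: HIT. Cache (LRU->MRU): [apple elk kiwi melon]
  13. access yak: MISS, evict apple. Cache (LRU->MRU): [elk kiwi melon yak]
  14. access elk: HIT. Cache (LRU->MRU): [kiwi melon yak elk]
  15. access yak: HIT. Cache (LRU->MRU): [kiwi melon elk yak]
  16. access apple: MISS, evict kiwi. Cache (LRU->MRU): [melon elk yak apple]
  17. access kiwi: MISS, evict melon. Cache (LRU->MRU): [elk yak apple kiwi]
  18. access elk: HIT. Cache (LRU->MRU): [yak apple kiwi elk]
  19. access yak: HIT. Cache (LRU->MRU): [apple kiwi elk yak]
  20. access kiwi: HIT. Cache (LRU->MRU): [apple elk yak kiwi]
  21. access apple: HIT. Cache (LRU->MRU): [elk yak kiwi apple]
Total: 14 hits, 7 misses, 3 evictions

Hit rate = 14/21 = 2/3

Answer: 2/3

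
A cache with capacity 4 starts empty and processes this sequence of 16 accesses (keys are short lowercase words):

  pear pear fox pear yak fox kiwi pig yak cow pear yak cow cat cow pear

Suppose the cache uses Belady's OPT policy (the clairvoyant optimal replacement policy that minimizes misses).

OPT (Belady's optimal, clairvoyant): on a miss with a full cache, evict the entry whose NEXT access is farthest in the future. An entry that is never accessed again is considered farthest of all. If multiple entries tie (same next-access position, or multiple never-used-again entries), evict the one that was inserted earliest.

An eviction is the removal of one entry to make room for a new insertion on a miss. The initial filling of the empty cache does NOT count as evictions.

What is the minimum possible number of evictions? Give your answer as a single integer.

OPT (Belady) simulation (capacity=4):
  1. access pear: MISS. Cache: [pear]
  2. access pear: HIT. Next use of pear: step 4. Cache: [pear]
  3. access fox: MISS. Cache: [pear fox]
  4. access pear: HIT. Next use of pear: step 11. Cache: [pear fox]
  5. access yak: MISS. Cache: [pear fox yak]
  6. access fox: HIT. Next use of fox: never. Cache: [pear fox yak]
  7. access kiwi: MISS. Cache: [pear fox yak kiwi]
  8. access pig: MISS, evict fox (next use: never). Cache: [pear yak kiwi pig]
  9. access yak: HIT. Next use of yak: step 12. Cache: [pear yak kiwi pig]
  10. access cow: MISS, evict kiwi (next use: never). Cache: [pear yak pig cow]
  11. access pear: HIT. Next use of pear: step 16. Cache: [pear yak pig cow]
  12. access yak: HIT. Next use of yak: never. Cache: [pear yak pig cow]
  13. access cow: HIT. Next use of cow: step 15. Cache: [pear yak pig cow]
  14. access cat: MISS, evict yak (next use: never). Cache: [pear pig cow cat]
  15. access cow: HIT. Next use of cow: never. Cache: [pear pig cow cat]
  16. access pear: HIT. Next use of pear: never. Cache: [pear pig cow cat]
Total: 9 hits, 7 misses, 3 evictions

Answer: 3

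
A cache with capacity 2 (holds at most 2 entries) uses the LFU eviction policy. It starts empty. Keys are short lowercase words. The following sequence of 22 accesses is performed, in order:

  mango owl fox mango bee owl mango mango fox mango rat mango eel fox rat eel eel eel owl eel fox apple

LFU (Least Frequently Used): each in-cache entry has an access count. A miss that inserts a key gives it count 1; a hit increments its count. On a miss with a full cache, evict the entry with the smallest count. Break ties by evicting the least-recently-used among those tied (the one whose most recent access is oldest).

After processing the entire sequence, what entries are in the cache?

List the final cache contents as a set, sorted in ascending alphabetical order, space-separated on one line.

Answer: apple mango

Derivation:
LFU simulation (capacity=2):
  1. access mango: MISS. Cache: [mango(c=1)]
  2. access owl: MISS. Cache: [mango(c=1) owl(c=1)]
  3. access fox: MISS, evict mango(c=1). Cache: [owl(c=1) fox(c=1)]
  4. access mango: MISS, evict owl(c=1). Cache: [fox(c=1) mango(c=1)]
  5. access bee: MISS, evict fox(c=1). Cache: [mango(c=1) bee(c=1)]
  6. access owl: MISS, evict mango(c=1). Cache: [bee(c=1) owl(c=1)]
  7. access mango: MISS, evict bee(c=1). Cache: [owl(c=1) mango(c=1)]
  8. access mango: HIT, count now 2. Cache: [owl(c=1) mango(c=2)]
  9. access fox: MISS, evict owl(c=1). Cache: [fox(c=1) mango(c=2)]
  10. access mango: HIT, count now 3. Cache: [fox(c=1) mango(c=3)]
  11. access rat: MISS, evict fox(c=1). Cache: [rat(c=1) mango(c=3)]
  12. access mango: HIT, count now 4. Cache: [rat(c=1) mango(c=4)]
  13. access eel: MISS, evict rat(c=1). Cache: [eel(c=1) mango(c=4)]
  14. access fox: MISS, evict eel(c=1). Cache: [fox(c=1) mango(c=4)]
  15. access rat: MISS, evict fox(c=1). Cache: [rat(c=1) mango(c=4)]
  16. access eel: MISS, evict rat(c=1). Cache: [eel(c=1) mango(c=4)]
  17. access eel: HIT, count now 2. Cache: [eel(c=2) mango(c=4)]
  18. access eel: HIT, count now 3. Cache: [eel(c=3) mango(c=4)]
  19. access owl: MISS, evict eel(c=3). Cache: [owl(c=1) mango(c=4)]
  20. access eel: MISS, evict owl(c=1). Cache: [eel(c=1) mango(c=4)]
  21. access fox: MISS, evict eel(c=1). Cache: [fox(c=1) mango(c=4)]
  22. access apple: MISS, evict fox(c=1). Cache: [apple(c=1) mango(c=4)]
Total: 5 hits, 17 misses, 15 evictions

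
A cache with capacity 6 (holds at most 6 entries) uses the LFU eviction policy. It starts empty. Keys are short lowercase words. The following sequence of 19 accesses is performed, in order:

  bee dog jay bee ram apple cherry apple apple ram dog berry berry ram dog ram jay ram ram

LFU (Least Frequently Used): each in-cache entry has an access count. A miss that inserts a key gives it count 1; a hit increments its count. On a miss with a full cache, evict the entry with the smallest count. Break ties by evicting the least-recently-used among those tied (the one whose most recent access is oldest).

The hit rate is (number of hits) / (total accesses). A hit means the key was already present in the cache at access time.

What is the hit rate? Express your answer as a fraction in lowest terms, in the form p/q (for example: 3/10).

LFU simulation (capacity=6):
  1. access bee: MISS. Cache: [bee(c=1)]
  2. access dog: MISS. Cache: [bee(c=1) dog(c=1)]
  3. access jay: MISS. Cache: [bee(c=1) dog(c=1) jay(c=1)]
  4. access bee: HIT, count now 2. Cache: [dog(c=1) jay(c=1) bee(c=2)]
  5. access ram: MISS. Cache: [dog(c=1) jay(c=1) ram(c=1) bee(c=2)]
  6. access apple: MISS. Cache: [dog(c=1) jay(c=1) ram(c=1) apple(c=1) bee(c=2)]
  7. access cherry: MISS. Cache: [dog(c=1) jay(c=1) ram(c=1) apple(c=1) cherry(c=1) bee(c=2)]
  8. access apple: HIT, count now 2. Cache: [dog(c=1) jay(c=1) ram(c=1) cherry(c=1) bee(c=2) apple(c=2)]
  9. access apple: HIT, count now 3. Cache: [dog(c=1) jay(c=1) ram(c=1) cherry(c=1) bee(c=2) apple(c=3)]
  10. access ram: HIT, count now 2. Cache: [dog(c=1) jay(c=1) cherry(c=1) bee(c=2) ram(c=2) apple(c=3)]
  11. access dog: HIT, count now 2. Cache: [jay(c=1) cherry(c=1) bee(c=2) ram(c=2) dog(c=2) apple(c=3)]
  12. access berry: MISS, evict jay(c=1). Cache: [cherry(c=1) berry(c=1) bee(c=2) ram(c=2) dog(c=2) apple(c=3)]
  13. access berry: HIT, count now 2. Cache: [cherry(c=1) bee(c=2) ram(c=2) dog(c=2) berry(c=2) apple(c=3)]
  14. access ram: HIT, count now 3. Cache: [cherry(c=1) bee(c=2) dog(c=2) berry(c=2) apple(c=3) ram(c=3)]
  15. access dog: HIT, count now 3. Cache: [cherry(c=1) bee(c=2) berry(c=2) apple(c=3) ram(c=3) dog(c=3)]
  16. access ram: HIT, count now 4. Cache: [cherry(c=1) bee(c=2) berry(c=2) apple(c=3) dog(c=3) ram(c=4)]
  17. access jay: MISS, evict cherry(c=1). Cache: [jay(c=1) bee(c=2) berry(c=2) apple(c=3) dog(c=3) ram(c=4)]
  18. access ram: HIT, count now 5. Cache: [jay(c=1) bee(c=2) berry(c=2) apple(c=3) dog(c=3) ram(c=5)]
  19. access ram: HIT, count now 6. Cache: [jay(c=1) bee(c=2) berry(c=2) apple(c=3) dog(c=3) ram(c=6)]
Total: 11 hits, 8 misses, 2 evictions

Hit rate = 11/19

Answer: 11/19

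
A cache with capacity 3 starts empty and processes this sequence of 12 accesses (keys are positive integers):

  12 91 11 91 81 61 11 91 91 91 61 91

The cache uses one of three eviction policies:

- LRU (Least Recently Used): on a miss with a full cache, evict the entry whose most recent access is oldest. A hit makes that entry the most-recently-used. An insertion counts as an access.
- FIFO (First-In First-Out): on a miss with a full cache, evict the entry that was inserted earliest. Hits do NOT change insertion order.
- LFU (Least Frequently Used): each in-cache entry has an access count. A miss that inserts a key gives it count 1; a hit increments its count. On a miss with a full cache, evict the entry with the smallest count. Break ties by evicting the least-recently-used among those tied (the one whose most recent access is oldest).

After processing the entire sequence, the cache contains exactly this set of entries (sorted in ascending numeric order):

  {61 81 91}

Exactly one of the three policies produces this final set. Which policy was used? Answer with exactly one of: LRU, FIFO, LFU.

Simulating under each policy and comparing final sets:
  LRU: final set = {11 61 91} -> differs
  FIFO: final set = {61 81 91} -> MATCHES target
  LFU: final set = {11 61 91} -> differs
Only FIFO produces the target set.

Answer: FIFO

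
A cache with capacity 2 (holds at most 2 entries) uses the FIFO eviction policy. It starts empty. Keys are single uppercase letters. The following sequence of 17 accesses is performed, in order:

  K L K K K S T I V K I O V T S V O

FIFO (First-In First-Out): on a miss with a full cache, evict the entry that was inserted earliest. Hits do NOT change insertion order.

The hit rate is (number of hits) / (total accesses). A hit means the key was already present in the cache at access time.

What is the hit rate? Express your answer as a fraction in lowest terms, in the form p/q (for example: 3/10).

Answer: 3/17

Derivation:
FIFO simulation (capacity=2):
  1. access K: MISS. Cache (old->new): [K]
  2. access L: MISS. Cache (old->new): [K L]
  3. access K: HIT. Cache (old->new): [K L]
  4. access K: HIT. Cache (old->new): [K L]
  5. access K: HIT. Cache (old->new): [K L]
  6. access S: MISS, evict K. Cache (old->new): [L S]
  7. access T: MISS, evict L. Cache (old->new): [S T]
  8. access I: MISS, evict S. Cache (old->new): [T I]
  9. access V: MISS, evict T. Cache (old->new): [I V]
  10. access K: MISS, evict I. Cache (old->new): [V K]
  11. access I: MISS, evict V. Cache (old->new): [K I]
  12. access O: MISS, evict K. Cache (old->new): [I O]
  13. access V: MISS, evict I. Cache (old->new): [O V]
  14. access T: MISS, evict O. Cache (old->new): [V T]
  15. access S: MISS, evict V. Cache (old->new): [T S]
  16. access V: MISS, evict T. Cache (old->new): [S V]
  17. access O: MISS, evict S. Cache (old->new): [V O]
Total: 3 hits, 14 misses, 12 evictions

Hit rate = 3/17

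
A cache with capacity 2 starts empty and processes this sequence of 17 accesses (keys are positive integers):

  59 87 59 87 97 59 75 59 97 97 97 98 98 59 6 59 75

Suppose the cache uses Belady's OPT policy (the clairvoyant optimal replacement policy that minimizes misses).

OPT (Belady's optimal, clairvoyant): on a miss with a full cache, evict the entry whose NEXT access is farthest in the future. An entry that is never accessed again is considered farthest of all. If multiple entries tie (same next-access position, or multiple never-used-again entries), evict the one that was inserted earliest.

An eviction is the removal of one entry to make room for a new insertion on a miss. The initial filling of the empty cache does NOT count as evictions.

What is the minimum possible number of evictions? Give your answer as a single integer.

Answer: 6

Derivation:
OPT (Belady) simulation (capacity=2):
  1. access 59: MISS. Cache: [59]
  2. access 87: MISS. Cache: [59 87]
  3. access 59: HIT. Next use of 59: step 6. Cache: [59 87]
  4. access 87: HIT. Next use of 87: never. Cache: [59 87]
  5. access 97: MISS, evict 87 (next use: never). Cache: [59 97]
  6. access 59: HIT. Next use of 59: step 8. Cache: [59 97]
  7. access 75: MISS, evict 97 (next use: step 9). Cache: [59 75]
  8. access 59: HIT. Next use of 59: step 14. Cache: [59 75]
  9. access 97: MISS, evict 75 (next use: step 17). Cache: [59 97]
  10. access 97: HIT. Next use of 97: step 11. Cache: [59 97]
  11. access 97: HIT. Next use of 97: never. Cache: [59 97]
  12. access 98: MISS, evict 97 (next use: never). Cache: [59 98]
  13. access 98: HIT. Next use of 98: never. Cache: [59 98]
  14. access 59: HIT. Next use of 59: step 16. Cache: [59 98]
  15. access 6: MISS, evict 98 (next use: never). Cache: [59 6]
  16. access 59: HIT. Next use of 59: never. Cache: [59 6]
  17. access 75: MISS, evict 59 (next use: never). Cache: [6 75]
Total: 9 hits, 8 misses, 6 evictions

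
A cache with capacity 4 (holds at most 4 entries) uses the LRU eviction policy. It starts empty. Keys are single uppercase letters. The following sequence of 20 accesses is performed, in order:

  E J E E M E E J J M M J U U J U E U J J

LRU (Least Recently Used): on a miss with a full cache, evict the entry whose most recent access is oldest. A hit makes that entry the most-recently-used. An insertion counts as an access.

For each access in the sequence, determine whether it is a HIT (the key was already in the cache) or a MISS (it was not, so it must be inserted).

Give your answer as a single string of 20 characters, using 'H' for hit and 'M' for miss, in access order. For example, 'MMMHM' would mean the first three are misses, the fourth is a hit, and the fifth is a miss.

Answer: MMHHMHHHHHHHMHHHHHHH

Derivation:
LRU simulation (capacity=4):
  1. access E: MISS. Cache (LRU->MRU): [E]
  2. access J: MISS. Cache (LRU->MRU): [E J]
  3. access E: HIT. Cache (LRU->MRU): [J E]
  4. access E: HIT. Cache (LRU->MRU): [J E]
  5. access M: MISS. Cache (LRU->MRU): [J E M]
  6. access E: HIT. Cache (LRU->MRU): [J M E]
  7. access E: HIT. Cache (LRU->MRU): [J M E]
  8. access J: HIT. Cache (LRU->MRU): [M E J]
  9. access J: HIT. Cache (LRU->MRU): [M E J]
  10. access M: HIT. Cache (LRU->MRU): [E J M]
  11. access M: HIT. Cache (LRU->MRU): [E J M]
  12. access J: HIT. Cache (LRU->MRU): [E M J]
  13. access U: MISS. Cache (LRU->MRU): [E M J U]
  14. access U: HIT. Cache (LRU->MRU): [E M J U]
  15. access J: HIT. Cache (LRU->MRU): [E M U J]
  16. access U: HIT. Cache (LRU->MRU): [E M J U]
  17. access E: HIT. Cache (LRU->MRU): [M J U E]
  18. access U: HIT. Cache (LRU->MRU): [M J E U]
  19. access J: HIT. Cache (LRU->MRU): [M E U J]
  20. access J: HIT. Cache (LRU->MRU): [M E U J]
Total: 16 hits, 4 misses, 0 evictions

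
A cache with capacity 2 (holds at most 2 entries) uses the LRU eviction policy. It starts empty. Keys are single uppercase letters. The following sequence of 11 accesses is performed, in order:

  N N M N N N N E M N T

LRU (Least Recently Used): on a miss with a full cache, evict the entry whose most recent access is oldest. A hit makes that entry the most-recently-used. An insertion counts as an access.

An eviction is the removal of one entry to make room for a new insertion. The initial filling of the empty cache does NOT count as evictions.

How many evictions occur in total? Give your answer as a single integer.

Answer: 4

Derivation:
LRU simulation (capacity=2):
  1. access N: MISS. Cache (LRU->MRU): [N]
  2. access N: HIT. Cache (LRU->MRU): [N]
  3. access M: MISS. Cache (LRU->MRU): [N M]
  4. access N: HIT. Cache (LRU->MRU): [M N]
  5. access N: HIT. Cache (LRU->MRU): [M N]
  6. access N: HIT. Cache (LRU->MRU): [M N]
  7. access N: HIT. Cache (LRU->MRU): [M N]
  8. access E: MISS, evict M. Cache (LRU->MRU): [N E]
  9. access M: MISS, evict N. Cache (LRU->MRU): [E M]
  10. access N: MISS, evict E. Cache (LRU->MRU): [M N]
  11. access T: MISS, evict M. Cache (LRU->MRU): [N T]
Total: 5 hits, 6 misses, 4 evictions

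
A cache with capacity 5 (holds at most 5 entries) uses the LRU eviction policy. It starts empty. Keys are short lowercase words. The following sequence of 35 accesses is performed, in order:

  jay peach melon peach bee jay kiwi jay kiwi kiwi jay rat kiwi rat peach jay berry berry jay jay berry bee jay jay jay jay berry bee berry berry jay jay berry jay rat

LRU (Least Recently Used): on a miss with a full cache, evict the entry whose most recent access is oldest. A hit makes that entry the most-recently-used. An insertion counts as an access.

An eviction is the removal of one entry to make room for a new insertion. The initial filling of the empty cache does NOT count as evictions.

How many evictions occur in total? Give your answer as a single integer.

LRU simulation (capacity=5):
  1. access jay: MISS. Cache (LRU->MRU): [jay]
  2. access peach: MISS. Cache (LRU->MRU): [jay peach]
  3. access melon: MISS. Cache (LRU->MRU): [jay peach melon]
  4. access peach: HIT. Cache (LRU->MRU): [jay melon peach]
  5. access bee: MISS. Cache (LRU->MRU): [jay melon peach bee]
  6. access jay: HIT. Cache (LRU->MRU): [melon peach bee jay]
  7. access kiwi: MISS. Cache (LRU->MRU): [melon peach bee jay kiwi]
  8. access jay: HIT. Cache (LRU->MRU): [melon peach bee kiwi jay]
  9. access kiwi: HIT. Cache (LRU->MRU): [melon peach bee jay kiwi]
  10. access kiwi: HIT. Cache (LRU->MRU): [melon peach bee jay kiwi]
  11. access jay: HIT. Cache (LRU->MRU): [melon peach bee kiwi jay]
  12. access rat: MISS, evict melon. Cache (LRU->MRU): [peach bee kiwi jay rat]
  13. access kiwi: HIT. Cache (LRU->MRU): [peach bee jay rat kiwi]
  14. access rat: HIT. Cache (LRU->MRU): [peach bee jay kiwi rat]
  15. access peach: HIT. Cache (LRU->MRU): [bee jay kiwi rat peach]
  16. access jay: HIT. Cache (LRU->MRU): [bee kiwi rat peach jay]
  17. access berry: MISS, evict bee. Cache (LRU->MRU): [kiwi rat peach jay berry]
  18. access berry: HIT. Cache (LRU->MRU): [kiwi rat peach jay berry]
  19. access jay: HIT. Cache (LRU->MRU): [kiwi rat peach berry jay]
  20. access jay: HIT. Cache (LRU->MRU): [kiwi rat peach berry jay]
  21. access berry: HIT. Cache (LRU->MRU): [kiwi rat peach jay berry]
  22. access bee: MISS, evict kiwi. Cache (LRU->MRU): [rat peach jay berry bee]
  23. access jay: HIT. Cache (LRU->MRU): [rat peach berry bee jay]
  24. access jay: HIT. Cache (LRU->MRU): [rat peach berry bee jay]
  25. access jay: HIT. Cache (LRU->MRU): [rat peach berry bee jay]
  26. access jay: HIT. Cache (LRU->MRU): [rat peach berry bee jay]
  27. access berry: HIT. Cache (LRU->MRU): [rat peach bee jay berry]
  28. access bee: HIT. Cache (LRU->MRU): [rat peach jay berry bee]
  29. access berry: HIT. Cache (LRU->MRU): [rat peach jay bee berry]
  30. access berry: HIT. Cache (LRU->MRU): [rat peach jay bee berry]
  31. access jay: HIT. Cache (LRU->MRU): [rat peach bee berry jay]
  32. access jay: HIT. Cache (LRU->MRU): [rat peach bee berry jay]
  33. access berry: HIT. Cache (LRU->MRU): [rat peach bee jay berry]
  34. access jay: HIT. Cache (LRU->MRU): [rat peach bee berry jay]
  35. access rat: HIT. Cache (LRU->MRU): [peach bee berry jay rat]
Total: 27 hits, 8 misses, 3 evictions

Answer: 3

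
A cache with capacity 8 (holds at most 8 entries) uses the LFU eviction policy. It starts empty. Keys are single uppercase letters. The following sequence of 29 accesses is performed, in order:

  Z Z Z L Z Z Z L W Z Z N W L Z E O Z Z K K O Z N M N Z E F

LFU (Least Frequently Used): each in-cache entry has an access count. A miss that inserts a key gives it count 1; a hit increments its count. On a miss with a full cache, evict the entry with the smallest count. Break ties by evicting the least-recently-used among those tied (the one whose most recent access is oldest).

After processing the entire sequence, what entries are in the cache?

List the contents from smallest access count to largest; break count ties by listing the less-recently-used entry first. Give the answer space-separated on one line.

LFU simulation (capacity=8):
  1. access Z: MISS. Cache: [Z(c=1)]
  2. access Z: HIT, count now 2. Cache: [Z(c=2)]
  3. access Z: HIT, count now 3. Cache: [Z(c=3)]
  4. access L: MISS. Cache: [L(c=1) Z(c=3)]
  5. access Z: HIT, count now 4. Cache: [L(c=1) Z(c=4)]
  6. access Z: HIT, count now 5. Cache: [L(c=1) Z(c=5)]
  7. access Z: HIT, count now 6. Cache: [L(c=1) Z(c=6)]
  8. access L: HIT, count now 2. Cache: [L(c=2) Z(c=6)]
  9. access W: MISS. Cache: [W(c=1) L(c=2) Z(c=6)]
  10. access Z: HIT, count now 7. Cache: [W(c=1) L(c=2) Z(c=7)]
  11. access Z: HIT, count now 8. Cache: [W(c=1) L(c=2) Z(c=8)]
  12. access N: MISS. Cache: [W(c=1) N(c=1) L(c=2) Z(c=8)]
  13. access W: HIT, count now 2. Cache: [N(c=1) L(c=2) W(c=2) Z(c=8)]
  14. access L: HIT, count now 3. Cache: [N(c=1) W(c=2) L(c=3) Z(c=8)]
  15. access Z: HIT, count now 9. Cache: [N(c=1) W(c=2) L(c=3) Z(c=9)]
  16. access E: MISS. Cache: [N(c=1) E(c=1) W(c=2) L(c=3) Z(c=9)]
  17. access O: MISS. Cache: [N(c=1) E(c=1) O(c=1) W(c=2) L(c=3) Z(c=9)]
  18. access Z: HIT, count now 10. Cache: [N(c=1) E(c=1) O(c=1) W(c=2) L(c=3) Z(c=10)]
  19. access Z: HIT, count now 11. Cache: [N(c=1) E(c=1) O(c=1) W(c=2) L(c=3) Z(c=11)]
  20. access K: MISS. Cache: [N(c=1) E(c=1) O(c=1) K(c=1) W(c=2) L(c=3) Z(c=11)]
  21. access K: HIT, count now 2. Cache: [N(c=1) E(c=1) O(c=1) W(c=2) K(c=2) L(c=3) Z(c=11)]
  22. access O: HIT, count now 2. Cache: [N(c=1) E(c=1) W(c=2) K(c=2) O(c=2) L(c=3) Z(c=11)]
  23. access Z: HIT, count now 12. Cache: [N(c=1) E(c=1) W(c=2) K(c=2) O(c=2) L(c=3) Z(c=12)]
  24. access N: HIT, count now 2. Cache: [E(c=1) W(c=2) K(c=2) O(c=2) N(c=2) L(c=3) Z(c=12)]
  25. access M: MISS. Cache: [E(c=1) M(c=1) W(c=2) K(c=2) O(c=2) N(c=2) L(c=3) Z(c=12)]
  26. access N: HIT, count now 3. Cache: [E(c=1) M(c=1) W(c=2) K(c=2) O(c=2) L(c=3) N(c=3) Z(c=12)]
  27. access Z: HIT, count now 13. Cache: [E(c=1) M(c=1) W(c=2) K(c=2) O(c=2) L(c=3) N(c=3) Z(c=13)]
  28. access E: HIT, count now 2. Cache: [M(c=1) W(c=2) K(c=2) O(c=2) E(c=2) L(c=3) N(c=3) Z(c=13)]
  29. access F: MISS, evict M(c=1). Cache: [F(c=1) W(c=2) K(c=2) O(c=2) E(c=2) L(c=3) N(c=3) Z(c=13)]
Total: 20 hits, 9 misses, 1 evictions

Answer: F W K O E L N Z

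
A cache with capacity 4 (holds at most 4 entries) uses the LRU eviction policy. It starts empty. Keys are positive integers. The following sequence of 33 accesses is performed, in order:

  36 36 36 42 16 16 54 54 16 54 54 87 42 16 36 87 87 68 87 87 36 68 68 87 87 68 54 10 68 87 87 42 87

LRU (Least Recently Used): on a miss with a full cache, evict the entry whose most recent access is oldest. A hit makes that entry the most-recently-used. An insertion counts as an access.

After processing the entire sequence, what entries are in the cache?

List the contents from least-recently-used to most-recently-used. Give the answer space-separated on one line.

LRU simulation (capacity=4):
  1. access 36: MISS. Cache (LRU->MRU): [36]
  2. access 36: HIT. Cache (LRU->MRU): [36]
  3. access 36: HIT. Cache (LRU->MRU): [36]
  4. access 42: MISS. Cache (LRU->MRU): [36 42]
  5. access 16: MISS. Cache (LRU->MRU): [36 42 16]
  6. access 16: HIT. Cache (LRU->MRU): [36 42 16]
  7. access 54: MISS. Cache (LRU->MRU): [36 42 16 54]
  8. access 54: HIT. Cache (LRU->MRU): [36 42 16 54]
  9. access 16: HIT. Cache (LRU->MRU): [36 42 54 16]
  10. access 54: HIT. Cache (LRU->MRU): [36 42 16 54]
  11. access 54: HIT. Cache (LRU->MRU): [36 42 16 54]
  12. access 87: MISS, evict 36. Cache (LRU->MRU): [42 16 54 87]
  13. access 42: HIT. Cache (LRU->MRU): [16 54 87 42]
  14. access 16: HIT. Cache (LRU->MRU): [54 87 42 16]
  15. access 36: MISS, evict 54. Cache (LRU->MRU): [87 42 16 36]
  16. access 87: HIT. Cache (LRU->MRU): [42 16 36 87]
  17. access 87: HIT. Cache (LRU->MRU): [42 16 36 87]
  18. access 68: MISS, evict 42. Cache (LRU->MRU): [16 36 87 68]
  19. access 87: HIT. Cache (LRU->MRU): [16 36 68 87]
  20. access 87: HIT. Cache (LRU->MRU): [16 36 68 87]
  21. access 36: HIT. Cache (LRU->MRU): [16 68 87 36]
  22. access 68: HIT. Cache (LRU->MRU): [16 87 36 68]
  23. access 68: HIT. Cache (LRU->MRU): [16 87 36 68]
  24. access 87: HIT. Cache (LRU->MRU): [16 36 68 87]
  25. access 87: HIT. Cache (LRU->MRU): [16 36 68 87]
  26. access 68: HIT. Cache (LRU->MRU): [16 36 87 68]
  27. access 54: MISS, evict 16. Cache (LRU->MRU): [36 87 68 54]
  28. access 10: MISS, evict 36. Cache (LRU->MRU): [87 68 54 10]
  29. access 68: HIT. Cache (LRU->MRU): [87 54 10 68]
  30. access 87: HIT. Cache (LRU->MRU): [54 10 68 87]
  31. access 87: HIT. Cache (LRU->MRU): [54 10 68 87]
  32. access 42: MISS, evict 54. Cache (LRU->MRU): [10 68 87 42]
  33. access 87: HIT. Cache (LRU->MRU): [10 68 42 87]
Total: 23 hits, 10 misses, 6 evictions

Answer: 10 68 42 87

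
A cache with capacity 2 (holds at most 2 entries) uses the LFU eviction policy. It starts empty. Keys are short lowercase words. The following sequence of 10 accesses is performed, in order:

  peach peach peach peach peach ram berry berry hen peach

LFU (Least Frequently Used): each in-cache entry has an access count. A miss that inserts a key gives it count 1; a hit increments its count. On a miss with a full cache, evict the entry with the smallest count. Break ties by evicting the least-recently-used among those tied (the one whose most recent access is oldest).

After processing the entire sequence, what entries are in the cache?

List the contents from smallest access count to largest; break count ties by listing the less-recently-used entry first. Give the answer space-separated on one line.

Answer: hen peach

Derivation:
LFU simulation (capacity=2):
  1. access peach: MISS. Cache: [peach(c=1)]
  2. access peach: HIT, count now 2. Cache: [peach(c=2)]
  3. access peach: HIT, count now 3. Cache: [peach(c=3)]
  4. access peach: HIT, count now 4. Cache: [peach(c=4)]
  5. access peach: HIT, count now 5. Cache: [peach(c=5)]
  6. access ram: MISS. Cache: [ram(c=1) peach(c=5)]
  7. access berry: MISS, evict ram(c=1). Cache: [berry(c=1) peach(c=5)]
  8. access berry: HIT, count now 2. Cache: [berry(c=2) peach(c=5)]
  9. access hen: MISS, evict berry(c=2). Cache: [hen(c=1) peach(c=5)]
  10. access peach: HIT, count now 6. Cache: [hen(c=1) peach(c=6)]
Total: 6 hits, 4 misses, 2 evictions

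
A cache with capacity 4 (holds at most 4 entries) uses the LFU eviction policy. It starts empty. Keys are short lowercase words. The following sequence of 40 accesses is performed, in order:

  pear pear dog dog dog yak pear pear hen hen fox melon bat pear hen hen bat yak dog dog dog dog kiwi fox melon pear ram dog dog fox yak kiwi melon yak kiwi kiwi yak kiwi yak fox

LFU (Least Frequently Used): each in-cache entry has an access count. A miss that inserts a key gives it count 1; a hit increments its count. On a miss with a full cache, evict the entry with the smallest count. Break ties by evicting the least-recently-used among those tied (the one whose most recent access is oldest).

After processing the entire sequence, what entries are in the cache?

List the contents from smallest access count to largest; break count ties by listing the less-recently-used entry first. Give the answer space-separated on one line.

Answer: fox hen pear dog

Derivation:
LFU simulation (capacity=4):
  1. access pear: MISS. Cache: [pear(c=1)]
  2. access pear: HIT, count now 2. Cache: [pear(c=2)]
  3. access dog: MISS. Cache: [dog(c=1) pear(c=2)]
  4. access dog: HIT, count now 2. Cache: [pear(c=2) dog(c=2)]
  5. access dog: HIT, count now 3. Cache: [pear(c=2) dog(c=3)]
  6. access yak: MISS. Cache: [yak(c=1) pear(c=2) dog(c=3)]
  7. access pear: HIT, count now 3. Cache: [yak(c=1) dog(c=3) pear(c=3)]
  8. access pear: HIT, count now 4. Cache: [yak(c=1) dog(c=3) pear(c=4)]
  9. access hen: MISS. Cache: [yak(c=1) hen(c=1) dog(c=3) pear(c=4)]
  10. access hen: HIT, count now 2. Cache: [yak(c=1) hen(c=2) dog(c=3) pear(c=4)]
  11. access fox: MISS, evict yak(c=1). Cache: [fox(c=1) hen(c=2) dog(c=3) pear(c=4)]
  12. access melon: MISS, evict fox(c=1). Cache: [melon(c=1) hen(c=2) dog(c=3) pear(c=4)]
  13. access bat: MISS, evict melon(c=1). Cache: [bat(c=1) hen(c=2) dog(c=3) pear(c=4)]
  14. access pear: HIT, count now 5. Cache: [bat(c=1) hen(c=2) dog(c=3) pear(c=5)]
  15. access hen: HIT, count now 3. Cache: [bat(c=1) dog(c=3) hen(c=3) pear(c=5)]
  16. access hen: HIT, count now 4. Cache: [bat(c=1) dog(c=3) hen(c=4) pear(c=5)]
  17. access bat: HIT, count now 2. Cache: [bat(c=2) dog(c=3) hen(c=4) pear(c=5)]
  18. access yak: MISS, evict bat(c=2). Cache: [yak(c=1) dog(c=3) hen(c=4) pear(c=5)]
  19. access dog: HIT, count now 4. Cache: [yak(c=1) hen(c=4) dog(c=4) pear(c=5)]
  20. access dog: HIT, count now 5. Cache: [yak(c=1) hen(c=4) pear(c=5) dog(c=5)]
  21. access dog: HIT, count now 6. Cache: [yak(c=1) hen(c=4) pear(c=5) dog(c=6)]
  22. access dog: HIT, count now 7. Cache: [yak(c=1) hen(c=4) pear(c=5) dog(c=7)]
  23. access kiwi: MISS, evict yak(c=1). Cache: [kiwi(c=1) hen(c=4) pear(c=5) dog(c=7)]
  24. access fox: MISS, evict kiwi(c=1). Cache: [fox(c=1) hen(c=4) pear(c=5) dog(c=7)]
  25. access melon: MISS, evict fox(c=1). Cache: [melon(c=1) hen(c=4) pear(c=5) dog(c=7)]
  26. access pear: HIT, count now 6. Cache: [melon(c=1) hen(c=4) pear(c=6) dog(c=7)]
  27. access ram: MISS, evict melon(c=1). Cache: [ram(c=1) hen(c=4) pear(c=6) dog(c=7)]
  28. access dog: HIT, count now 8. Cache: [ram(c=1) hen(c=4) pear(c=6) dog(c=8)]
  29. access dog: HIT, count now 9. Cache: [ram(c=1) hen(c=4) pear(c=6) dog(c=9)]
  30. access fox: MISS, evict ram(c=1). Cache: [fox(c=1) hen(c=4) pear(c=6) dog(c=9)]
  31. access yak: MISS, evict fox(c=1). Cache: [yak(c=1) hen(c=4) pear(c=6) dog(c=9)]
  32. access kiwi: MISS, evict yak(c=1). Cache: [kiwi(c=1) hen(c=4) pear(c=6) dog(c=9)]
  33. access melon: MISS, evict kiwi(c=1). Cache: [melon(c=1) hen(c=4) pear(c=6) dog(c=9)]
  34. access yak: MISS, evict melon(c=1). Cache: [yak(c=1) hen(c=4) pear(c=6) dog(c=9)]
  35. access kiwi: MISS, evict yak(c=1). Cache: [kiwi(c=1) hen(c=4) pear(c=6) dog(c=9)]
  36. access kiwi: HIT, count now 2. Cache: [kiwi(c=2) hen(c=4) pear(c=6) dog(c=9)]
  37. access yak: MISS, evict kiwi(c=2). Cache: [yak(c=1) hen(c=4) pear(c=6) dog(c=9)]
  38. access kiwi: MISS, evict yak(c=1). Cache: [kiwi(c=1) hen(c=4) pear(c=6) dog(c=9)]
  39. access yak: MISS, evict kiwi(c=1). Cache: [yak(c=1) hen(c=4) pear(c=6) dog(c=9)]
  40. access fox: MISS, evict yak(c=1). Cache: [fox(c=1) hen(c=4) pear(c=6) dog(c=9)]
Total: 18 hits, 22 misses, 18 evictions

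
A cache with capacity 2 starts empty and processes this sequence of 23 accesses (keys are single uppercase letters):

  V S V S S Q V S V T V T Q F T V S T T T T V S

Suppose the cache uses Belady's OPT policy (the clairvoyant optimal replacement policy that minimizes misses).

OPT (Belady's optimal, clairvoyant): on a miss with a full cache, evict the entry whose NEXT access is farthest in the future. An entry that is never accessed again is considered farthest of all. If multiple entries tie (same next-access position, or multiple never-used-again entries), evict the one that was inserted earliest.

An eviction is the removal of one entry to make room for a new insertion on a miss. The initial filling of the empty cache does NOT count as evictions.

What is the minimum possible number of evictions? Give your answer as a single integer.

Answer: 8

Derivation:
OPT (Belady) simulation (capacity=2):
  1. access V: MISS. Cache: [V]
  2. access S: MISS. Cache: [V S]
  3. access V: HIT. Next use of V: step 7. Cache: [V S]
  4. access S: HIT. Next use of S: step 5. Cache: [V S]
  5. access S: HIT. Next use of S: step 8. Cache: [V S]
  6. access Q: MISS, evict S (next use: step 8). Cache: [V Q]
  7. access V: HIT. Next use of V: step 9. Cache: [V Q]
  8. access S: MISS, evict Q (next use: step 13). Cache: [V S]
  9. access V: HIT. Next use of V: step 11. Cache: [V S]
  10. access T: MISS, evict S (next use: step 17). Cache: [V T]
  11. access V: HIT. Next use of V: step 16. Cache: [V T]
  12. access T: HIT. Next use of T: step 15. Cache: [V T]
  13. access Q: MISS, evict V (next use: step 16). Cache: [T Q]
  14. access F: MISS, evict Q (next use: never). Cache: [T F]
  15. access T: HIT. Next use of T: step 18. Cache: [T F]
  16. access V: MISS, evict F (next use: never). Cache: [T V]
  17. access S: MISS, evict V (next use: step 22). Cache: [T S]
  18. access T: HIT. Next use of T: step 19. Cache: [T S]
  19. access T: HIT. Next use of T: step 20. Cache: [T S]
  20. access T: HIT. Next use of T: step 21. Cache: [T S]
  21. access T: HIT. Next use of T: never. Cache: [T S]
  22. access V: MISS, evict T (next use: never). Cache: [S V]
  23. access S: HIT. Next use of S: never. Cache: [S V]
Total: 13 hits, 10 misses, 8 evictions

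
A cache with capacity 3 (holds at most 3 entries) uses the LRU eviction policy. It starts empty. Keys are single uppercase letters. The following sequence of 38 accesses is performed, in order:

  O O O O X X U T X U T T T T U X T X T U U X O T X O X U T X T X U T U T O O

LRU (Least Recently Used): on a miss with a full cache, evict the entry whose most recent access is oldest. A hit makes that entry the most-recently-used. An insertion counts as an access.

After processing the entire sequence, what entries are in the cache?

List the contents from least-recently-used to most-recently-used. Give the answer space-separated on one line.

Answer: U T O

Derivation:
LRU simulation (capacity=3):
  1. access O: MISS. Cache (LRU->MRU): [O]
  2. access O: HIT. Cache (LRU->MRU): [O]
  3. access O: HIT. Cache (LRU->MRU): [O]
  4. access O: HIT. Cache (LRU->MRU): [O]
  5. access X: MISS. Cache (LRU->MRU): [O X]
  6. access X: HIT. Cache (LRU->MRU): [O X]
  7. access U: MISS. Cache (LRU->MRU): [O X U]
  8. access T: MISS, evict O. Cache (LRU->MRU): [X U T]
  9. access X: HIT. Cache (LRU->MRU): [U T X]
  10. access U: HIT. Cache (LRU->MRU): [T X U]
  11. access T: HIT. Cache (LRU->MRU): [X U T]
  12. access T: HIT. Cache (LRU->MRU): [X U T]
  13. access T: HIT. Cache (LRU->MRU): [X U T]
  14. access T: HIT. Cache (LRU->MRU): [X U T]
  15. access U: HIT. Cache (LRU->MRU): [X T U]
  16. access X: HIT. Cache (LRU->MRU): [T U X]
  17. access T: HIT. Cache (LRU->MRU): [U X T]
  18. access X: HIT. Cache (LRU->MRU): [U T X]
  19. access T: HIT. Cache (LRU->MRU): [U X T]
  20. access U: HIT. Cache (LRU->MRU): [X T U]
  21. access U: HIT. Cache (LRU->MRU): [X T U]
  22. access X: HIT. Cache (LRU->MRU): [T U X]
  23. access O: MISS, evict T. Cache (LRU->MRU): [U X O]
  24. access T: MISS, evict U. Cache (LRU->MRU): [X O T]
  25. access X: HIT. Cache (LRU->MRU): [O T X]
  26. access O: HIT. Cache (LRU->MRU): [T X O]
  27. access X: HIT. Cache (LRU->MRU): [T O X]
  28. access U: MISS, evict T. Cache (LRU->MRU): [O X U]
  29. access T: MISS, evict O. Cache (LRU->MRU): [X U T]
  30. access X: HIT. Cache (LRU->MRU): [U T X]
  31. access T: HIT. Cache (LRU->MRU): [U X T]
  32. access X: HIT. Cache (LRU->MRU): [U T X]
  33. access U: HIT. Cache (LRU->MRU): [T X U]
  34. access T: HIT. Cache (LRU->MRU): [X U T]
  35. access U: HIT. Cache (LRU->MRU): [X T U]
  36. access T: HIT. Cache (LRU->MRU): [X U T]
  37. access O: MISS, evict X. Cache (LRU->MRU): [U T O]
  38. access O: HIT. Cache (LRU->MRU): [U T O]
Total: 29 hits, 9 misses, 6 evictions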